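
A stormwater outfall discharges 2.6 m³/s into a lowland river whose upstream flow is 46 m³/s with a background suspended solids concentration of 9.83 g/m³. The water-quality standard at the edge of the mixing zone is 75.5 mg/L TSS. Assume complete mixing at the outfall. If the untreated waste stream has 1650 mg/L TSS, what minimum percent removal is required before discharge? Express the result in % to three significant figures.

Mass balance: 75.5·48.6 = 2.6·Cₑ + 46·9.83.
Cₑ = (3669 − 452.2) / 2.6 = 1237 mg/L.
Required removal = 1 − 1237/1650 = 25.01 %.

25.0 %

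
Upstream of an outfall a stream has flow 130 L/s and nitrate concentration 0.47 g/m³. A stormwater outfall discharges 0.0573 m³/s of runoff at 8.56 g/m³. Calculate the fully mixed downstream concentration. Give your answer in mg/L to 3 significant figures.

130 L/s = 0.13 m³/s.
By mass balance at complete mixing, C = (0.0573·8.56 + 0.13·0.47) / (0.0573 + 0.13) = 0.5516/0.1873 = 2.945 mg/L.

2.94 mg/L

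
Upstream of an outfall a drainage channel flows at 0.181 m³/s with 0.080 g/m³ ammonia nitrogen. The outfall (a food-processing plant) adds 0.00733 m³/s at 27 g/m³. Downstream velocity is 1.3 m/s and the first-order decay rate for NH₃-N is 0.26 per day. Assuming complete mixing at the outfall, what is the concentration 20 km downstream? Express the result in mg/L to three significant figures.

After complete mixing, C₀ = (0.00733·27 + 0.181·0.08) / 0.1883 = 1.128 mg/L.
Travel time t = 2e+04 m / 1.3 m/s = 1.538e+04 s = 0.1781 d.
C = 1.128·exp(−0.26·0.1781) = 1.128·0.9548 = 1.077 mg/L.

1.08 mg/L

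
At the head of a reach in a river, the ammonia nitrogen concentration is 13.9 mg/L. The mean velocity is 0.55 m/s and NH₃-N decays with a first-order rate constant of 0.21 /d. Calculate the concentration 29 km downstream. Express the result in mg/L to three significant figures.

12.2 mg/L

Travel time t = 29 km / 0.55 m/s = 2.9e+04/0.55 = 5.273e+04 s = 0.6103 d.
First-order decay: C = 13.9·exp(−0.21·0.6103) = 13.9·0.8797 = 12.23 mg/L.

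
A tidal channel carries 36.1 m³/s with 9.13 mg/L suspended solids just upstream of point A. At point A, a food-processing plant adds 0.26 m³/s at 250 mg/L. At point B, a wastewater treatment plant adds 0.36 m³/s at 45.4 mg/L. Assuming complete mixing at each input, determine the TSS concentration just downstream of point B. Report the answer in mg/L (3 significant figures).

11.2 mg/L

After input A: C = (36.1·9.13 + 0.26·250) / 36.36 = 10.85 mg/L.
After input B: C = (36.36·10.85 + 0.36·45.4) / 36.72 = 11.19 mg/L.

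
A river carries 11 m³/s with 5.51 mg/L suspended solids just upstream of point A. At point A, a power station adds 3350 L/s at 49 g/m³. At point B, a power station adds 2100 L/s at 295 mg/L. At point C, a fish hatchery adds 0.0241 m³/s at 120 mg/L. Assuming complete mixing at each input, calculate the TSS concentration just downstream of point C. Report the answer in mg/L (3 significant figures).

3350 L/s = 3.35 m³/s.
After input A: C = (11·5.51 + 3.35·49) / 14.35 = 15.66 mg/L.
2100 L/s = 2.1 m³/s.
After input B: C = (14.35·15.66 + 2.1·295) / 16.45 = 51.32 mg/L.
After input C: C = (16.45·51.32 + 0.0241·120) / 16.47 = 51.42 mg/L.

51.4 mg/L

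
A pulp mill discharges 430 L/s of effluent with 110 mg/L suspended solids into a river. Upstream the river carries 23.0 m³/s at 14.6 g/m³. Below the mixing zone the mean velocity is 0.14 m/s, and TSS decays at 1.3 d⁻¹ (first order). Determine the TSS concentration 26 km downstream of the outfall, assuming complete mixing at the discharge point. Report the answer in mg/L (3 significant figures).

430 L/s = 0.43 m³/s.
After complete mixing, C₀ = (0.43·110 + 23·14.6) / 23.43 = 16.35 mg/L.
Travel time t = 2.6e+04 m / 0.14 m/s = 1.857e+05 s = 2.149 d.
C = 16.35·exp(−1.3·2.149) = 16.35·0.06116 = 1 mg/L.

1.00 mg/L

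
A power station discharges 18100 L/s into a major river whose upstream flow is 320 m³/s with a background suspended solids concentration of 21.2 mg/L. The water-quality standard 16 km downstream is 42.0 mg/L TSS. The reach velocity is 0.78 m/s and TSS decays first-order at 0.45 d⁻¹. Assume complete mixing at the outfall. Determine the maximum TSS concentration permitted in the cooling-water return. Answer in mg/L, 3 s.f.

18100 L/s = 18.1 m³/s.
Travel time to the compliance point: t = 1.6e+04/0.78 = 2.051e+04 s = 0.2374 d; decay factor exp(−0.45·0.2374) = 0.8987.
So the concentration just after mixing may be at most 42/0.8987 = 46.74 mg/L.
Mass balance: 46.74·338.1 = 18.1·Cₑ + 320·21.2.
Cₑ = (1.58e+04 − 6784) / 18.1 = 498.2 mg/L.

498 mg/L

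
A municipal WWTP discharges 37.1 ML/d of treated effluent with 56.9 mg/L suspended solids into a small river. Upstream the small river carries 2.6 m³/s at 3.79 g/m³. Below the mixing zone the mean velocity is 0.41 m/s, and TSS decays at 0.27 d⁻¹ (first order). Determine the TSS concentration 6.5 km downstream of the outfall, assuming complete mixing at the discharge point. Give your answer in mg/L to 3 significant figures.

10.8 mg/L

37.1 ML/d = 0.4294 m³/s.
After complete mixing, C₀ = (0.4294·56.9 + 2.6·3.79) / 3.029 = 11.32 mg/L.
Travel time t = 6500 m / 0.41 m/s = 1.585e+04 s = 0.1835 d.
C = 11.32·exp(−0.27·0.1835) = 11.32·0.9517 = 10.77 mg/L.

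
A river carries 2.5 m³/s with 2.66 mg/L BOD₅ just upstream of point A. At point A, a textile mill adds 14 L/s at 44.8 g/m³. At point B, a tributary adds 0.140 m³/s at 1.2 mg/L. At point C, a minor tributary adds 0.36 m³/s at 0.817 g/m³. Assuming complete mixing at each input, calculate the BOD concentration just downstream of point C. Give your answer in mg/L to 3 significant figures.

2.57 mg/L

14 L/s = 0.014 m³/s.
After input A: C = (2.5·2.66 + 0.014·44.8) / 2.514 = 2.895 mg/L.
After input B: C = (2.514·2.895 + 0.14·1.2) / 2.654 = 2.805 mg/L.
After input C: C = (2.654·2.805 + 0.36·0.817) / 3.014 = 2.568 mg/L.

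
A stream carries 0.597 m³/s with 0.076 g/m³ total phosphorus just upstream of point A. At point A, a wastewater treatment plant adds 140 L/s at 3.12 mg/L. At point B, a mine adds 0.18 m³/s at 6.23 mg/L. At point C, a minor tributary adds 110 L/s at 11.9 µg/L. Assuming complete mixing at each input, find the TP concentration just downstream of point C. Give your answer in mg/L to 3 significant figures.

1.56 mg/L

140 L/s = 0.14 m³/s.
After input A: C = (0.597·0.076 + 0.14·3.12) / 0.737 = 0.6542 mg/L.
After input B: C = (0.737·0.6542 + 0.18·6.23) / 0.917 = 1.749 mg/L.
110 L/s = 0.11 m³/s.
11.9 µg/L = 0.0119 mg/L.
After input C: C = (0.917·1.749 + 0.11·0.0119) / 1.027 = 1.563 mg/L.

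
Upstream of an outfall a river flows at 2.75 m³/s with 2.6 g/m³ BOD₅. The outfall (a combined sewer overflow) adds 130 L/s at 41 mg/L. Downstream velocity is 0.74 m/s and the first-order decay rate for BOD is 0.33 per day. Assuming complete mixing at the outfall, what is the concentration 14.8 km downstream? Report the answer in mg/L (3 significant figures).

130 L/s = 0.13 m³/s.
After complete mixing, C₀ = (0.13·41 + 2.75·2.6) / 2.88 = 4.333 mg/L.
Travel time t = 1.48e+04 m / 0.74 m/s = 2e+04 s = 0.2315 d.
C = 4.333·exp(−0.33·0.2315) = 4.333·0.9265 = 4.015 mg/L.

4.01 mg/L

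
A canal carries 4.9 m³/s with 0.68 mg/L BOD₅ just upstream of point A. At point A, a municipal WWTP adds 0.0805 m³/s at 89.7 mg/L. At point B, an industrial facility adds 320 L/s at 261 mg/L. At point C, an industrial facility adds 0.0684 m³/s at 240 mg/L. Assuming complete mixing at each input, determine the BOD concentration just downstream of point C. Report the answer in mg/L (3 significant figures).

20.6 mg/L

After input A: C = (4.9·0.68 + 0.0805·89.7) / 4.981 = 2.119 mg/L.
320 L/s = 0.32 m³/s.
After input B: C = (4.981·2.119 + 0.32·261) / 5.301 = 17.75 mg/L.
After input C: C = (5.301·17.75 + 0.0684·240) / 5.369 = 20.58 mg/L.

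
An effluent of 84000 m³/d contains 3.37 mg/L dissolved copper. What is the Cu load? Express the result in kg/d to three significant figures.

283 kg/d

84000 m³/d = 0.9722 m³/s.
Mass flux = Q·C = 0.9722 m³/s × 3.37 g/m³ = 3.276 g/s.
= 3.276 g/s × 86.4 = 283.1 kg/d.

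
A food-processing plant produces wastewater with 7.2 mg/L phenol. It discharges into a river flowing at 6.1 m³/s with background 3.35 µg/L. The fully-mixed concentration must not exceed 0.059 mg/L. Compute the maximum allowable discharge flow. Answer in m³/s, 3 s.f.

0.0475 m³/s

3.35 µg/L = 0.00335 mg/L.
Mass balance at complete mixing: C_std·(Q_w + Q_r) = Q_w·C_e + Q_r·C_b.
Rearranging, Q_w = Q_r·(C_std − C_b)/(C_e − C_std) = 6.1·(0.059 − 0.00335) / (7.2 − 0.059) = 0.04754 m³/s.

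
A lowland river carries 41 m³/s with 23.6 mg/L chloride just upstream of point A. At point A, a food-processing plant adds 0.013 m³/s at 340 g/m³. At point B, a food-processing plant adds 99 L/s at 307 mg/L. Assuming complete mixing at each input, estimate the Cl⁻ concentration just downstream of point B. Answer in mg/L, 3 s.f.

24.4 mg/L

After input A: C = (41·23.6 + 0.013·340) / 41.01 = 23.7 mg/L.
99 L/s = 0.099 m³/s.
After input B: C = (41.01·23.7 + 0.099·307) / 41.11 = 24.38 mg/L.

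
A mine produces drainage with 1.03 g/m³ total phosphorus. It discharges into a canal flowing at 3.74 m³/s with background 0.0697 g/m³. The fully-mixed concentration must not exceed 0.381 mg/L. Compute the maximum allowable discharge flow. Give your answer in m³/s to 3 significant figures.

Mass balance at complete mixing: C_std·(Q_w + Q_r) = Q_w·C_e + Q_r·C_b.
Rearranging, Q_w = Q_r·(C_std − C_b)/(C_e − C_std) = 3.74·(0.381 − 0.0697) / (1.03 − 0.381) = 1.794 m³/s.

1.79 m³/s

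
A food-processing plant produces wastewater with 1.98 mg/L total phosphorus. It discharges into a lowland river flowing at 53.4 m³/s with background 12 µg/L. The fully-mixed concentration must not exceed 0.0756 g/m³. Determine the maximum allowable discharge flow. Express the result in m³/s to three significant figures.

12 µg/L = 0.012 mg/L.
Mass balance at complete mixing: C_std·(Q_w + Q_r) = Q_w·C_e + Q_r·C_b.
Rearranging, Q_w = Q_r·(C_std − C_b)/(C_e − C_std) = 53.4·(0.0756 − 0.012) / (1.98 − 0.0756) = 1.783 m³/s.

1.78 m³/s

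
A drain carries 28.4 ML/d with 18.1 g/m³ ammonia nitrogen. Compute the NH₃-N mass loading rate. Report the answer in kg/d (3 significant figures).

514 kg/d

28.4 ML/d = 0.3287 m³/s.
Mass flux = Q·C = 0.3287 m³/s × 18.1 g/m³ = 5.95 g/s.
= 5.95 g/s × 86.4 = 514 kg/d.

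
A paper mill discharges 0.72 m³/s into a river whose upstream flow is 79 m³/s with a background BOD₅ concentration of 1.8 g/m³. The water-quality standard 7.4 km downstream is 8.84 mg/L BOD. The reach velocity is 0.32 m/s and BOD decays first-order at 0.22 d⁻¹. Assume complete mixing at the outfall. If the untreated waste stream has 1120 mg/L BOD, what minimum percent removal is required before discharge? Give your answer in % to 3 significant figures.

24.9 %

Travel time to the compliance point: t = 7400/0.32 = 2.312e+04 s = 0.2677 d; decay factor exp(−0.22·0.2677) = 0.9428.
So the concentration just after mixing may be at most 8.84/0.9428 = 9.376 mg/L.
Mass balance: 9.376·79.72 = 0.72·Cₑ + 79·1.8.
Cₑ = (747.5 − 142.2) / 0.72 = 840.6 mg/L.
Required removal = 1 − 840.6/1120 = 24.94 %.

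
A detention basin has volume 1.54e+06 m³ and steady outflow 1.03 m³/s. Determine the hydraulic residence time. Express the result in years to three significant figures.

0.0474 yr

Q = 1.03 m³/s × 3.156e+07 s/yr = 3.25e+07 m³/yr.
Hydraulic residence time τ = V/Q = 1.54e+06/3.25e+07 = 0.04738 yr.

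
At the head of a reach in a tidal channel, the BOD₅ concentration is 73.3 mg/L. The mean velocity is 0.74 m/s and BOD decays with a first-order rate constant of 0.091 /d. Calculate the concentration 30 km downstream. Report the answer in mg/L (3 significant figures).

Travel time t = 30 km / 0.74 m/s = 3e+04/0.74 = 4.054e+04 s = 0.4692 d.
First-order decay: C = 73.3·exp(−0.091·0.4692) = 73.3·0.9582 = 70.24 mg/L.

70.2 mg/L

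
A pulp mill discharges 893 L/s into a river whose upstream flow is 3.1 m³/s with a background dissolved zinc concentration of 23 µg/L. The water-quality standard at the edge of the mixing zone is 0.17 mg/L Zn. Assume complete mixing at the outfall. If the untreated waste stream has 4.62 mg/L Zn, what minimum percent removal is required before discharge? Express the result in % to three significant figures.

893 L/s = 0.893 m³/s.
23 µg/L = 0.023 mg/L.
Mass balance: 0.17·3.993 = 0.893·Cₑ + 3.1·0.023.
Cₑ = (0.6788 − 0.0713) / 0.893 = 0.6803 mg/L.
Required removal = 1 − 0.6803/4.62 = 85.27 %.

85.3 %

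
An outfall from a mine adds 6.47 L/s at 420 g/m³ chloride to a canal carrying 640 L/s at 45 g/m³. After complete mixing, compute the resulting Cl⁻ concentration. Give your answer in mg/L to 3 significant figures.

6.47 L/s = 0.00647 m³/s.
640 L/s = 0.64 m³/s.
Conservation of mass across the mixing zone: C = (0.00647·420 + 0.64·45) / (0.00647 + 0.64) = 31.52/0.6465 = 48.75 mg/L.

48.8 mg/L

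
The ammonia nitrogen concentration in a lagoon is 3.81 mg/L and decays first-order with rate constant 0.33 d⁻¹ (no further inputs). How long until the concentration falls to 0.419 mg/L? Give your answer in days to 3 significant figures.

t = ln(C₀/C)/k = ln(3.81/0.419)/0.33 = 2.208/0.33 = 6.689 d.

6.69 d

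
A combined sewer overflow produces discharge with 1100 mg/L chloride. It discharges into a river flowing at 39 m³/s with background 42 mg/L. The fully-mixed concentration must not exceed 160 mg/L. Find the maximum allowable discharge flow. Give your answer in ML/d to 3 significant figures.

423 ML/d

Mass balance at complete mixing: C_std·(Q_w + Q_r) = Q_w·C_e + Q_r·C_b.
Rearranging, Q_w = Q_r·(C_std − C_b)/(C_e − C_std) = 39·(160 − 42) / (1100 − 160) = 4.896 m³/s.
= 423 ML/d.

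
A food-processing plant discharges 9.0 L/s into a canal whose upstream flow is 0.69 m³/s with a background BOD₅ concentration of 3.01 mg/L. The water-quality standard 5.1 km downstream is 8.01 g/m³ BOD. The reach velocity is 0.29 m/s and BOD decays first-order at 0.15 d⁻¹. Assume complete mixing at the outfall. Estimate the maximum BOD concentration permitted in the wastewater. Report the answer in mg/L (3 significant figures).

9.0 L/s = 0.009 m³/s.
Travel time to the compliance point: t = 5100/0.29 = 1.759e+04 s = 0.2035 d; decay factor exp(−0.15·0.2035) = 0.9699.
So the concentration just after mixing may be at most 8.01/0.9699 = 8.258 mg/L.
Mass balance: 8.258·0.699 = 0.009·Cₑ + 0.69·3.01.
Cₑ = (5.773 − 2.077) / 0.009 = 410.6 mg/L.

411 mg/L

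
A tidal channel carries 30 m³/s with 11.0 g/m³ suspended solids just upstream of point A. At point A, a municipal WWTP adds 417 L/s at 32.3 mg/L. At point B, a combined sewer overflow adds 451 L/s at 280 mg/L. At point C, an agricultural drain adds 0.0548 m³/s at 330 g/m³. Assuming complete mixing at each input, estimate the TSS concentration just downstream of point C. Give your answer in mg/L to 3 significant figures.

417 L/s = 0.417 m³/s.
After input A: C = (30·11 + 0.417·32.3) / 30.42 = 11.29 mg/L.
451 L/s = 0.451 m³/s.
After input B: C = (30.42·11.29 + 0.451·280) / 30.87 = 15.22 mg/L.
After input C: C = (30.87·15.22 + 0.0548·330) / 30.92 = 15.78 mg/L.

15.8 mg/L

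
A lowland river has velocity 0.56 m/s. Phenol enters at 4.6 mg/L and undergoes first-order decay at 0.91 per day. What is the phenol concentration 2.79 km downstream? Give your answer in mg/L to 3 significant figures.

4.36 mg/L

Travel time t = 2.79 km / 0.56 m/s = 2790/0.56 = 4982 s = 0.05766 d.
First-order decay: C = 4.6·exp(−0.91·0.05766) = 4.6·0.9489 = 4.365 mg/L.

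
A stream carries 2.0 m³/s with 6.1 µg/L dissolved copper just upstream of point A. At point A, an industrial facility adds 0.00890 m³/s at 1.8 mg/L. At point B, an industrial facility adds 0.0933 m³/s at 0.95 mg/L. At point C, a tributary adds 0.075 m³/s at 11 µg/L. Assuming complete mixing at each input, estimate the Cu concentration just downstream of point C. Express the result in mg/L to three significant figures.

6.1 µg/L = 0.0061 mg/L.
After input A: C = (2·0.0061 + 0.0089·1.8) / 2.009 = 0.01405 mg/L.
After input B: C = (2.009·0.01405 + 0.0933·0.95) / 2.102 = 0.05559 mg/L.
11 µg/L = 0.011 mg/L.
After input C: C = (2.102·0.05559 + 0.075·0.011) / 2.177 = 0.05405 mg/L.

0.0541 mg/L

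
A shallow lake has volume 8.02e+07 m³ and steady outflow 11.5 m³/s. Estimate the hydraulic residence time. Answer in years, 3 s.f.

Q = 11.5 m³/s × 3.156e+07 s/yr = 3.629e+08 m³/yr.
Hydraulic residence time τ = V/Q = 8.02e+07/3.629e+08 = 0.221 yr.

0.221 yr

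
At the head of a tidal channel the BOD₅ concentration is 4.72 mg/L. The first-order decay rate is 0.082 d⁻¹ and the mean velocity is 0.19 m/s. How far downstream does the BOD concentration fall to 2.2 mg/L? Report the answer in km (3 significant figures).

153 km

From C = C₀·e^(−kt), t = ln(C₀/C)/k = ln(4.72/2.2)/0.082 = 0.7634/0.082 = 9.309 d.
Distance = v·t = 0.19 m/s × 8.043e+05 s = 1.528e+05 m = 152.8 km.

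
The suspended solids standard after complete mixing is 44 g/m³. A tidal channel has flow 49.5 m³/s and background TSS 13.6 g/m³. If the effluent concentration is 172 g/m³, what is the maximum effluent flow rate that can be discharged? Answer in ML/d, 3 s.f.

Mass balance at complete mixing: C_std·(Q_w + Q_r) = Q_w·C_e + Q_r·C_b.
Rearranging, Q_w = Q_r·(C_std − C_b)/(C_e − C_std) = 49.5·(44 − 13.6) / (172 − 44) = 11.76 m³/s.
= 1016 ML/d.

1020 ML/d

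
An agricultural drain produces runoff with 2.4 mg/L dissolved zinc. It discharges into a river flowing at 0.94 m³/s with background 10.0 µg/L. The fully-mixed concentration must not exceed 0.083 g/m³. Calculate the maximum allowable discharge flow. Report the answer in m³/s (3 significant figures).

0.0296 m³/s

10.0 µg/L = 0.01 mg/L.
Mass balance at complete mixing: C_std·(Q_w + Q_r) = Q_w·C_e + Q_r·C_b.
Rearranging, Q_w = Q_r·(C_std − C_b)/(C_e − C_std) = 0.94·(0.083 − 0.01) / (2.4 − 0.083) = 0.02962 m³/s.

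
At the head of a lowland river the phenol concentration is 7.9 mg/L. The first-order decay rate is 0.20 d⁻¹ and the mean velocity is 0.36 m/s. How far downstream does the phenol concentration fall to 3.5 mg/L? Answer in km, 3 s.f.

From C = C₀·e^(−kt), t = ln(C₀/C)/k = ln(7.9/3.5)/0.20 = 0.8141/0.20 = 4.07 d.
Distance = v·t = 0.36 m/s × 3.517e+05 s = 1.266e+05 m = 126.6 km.

127 km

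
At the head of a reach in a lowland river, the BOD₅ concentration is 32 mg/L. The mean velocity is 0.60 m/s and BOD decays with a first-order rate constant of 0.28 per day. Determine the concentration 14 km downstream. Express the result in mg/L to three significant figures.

Travel time t = 14 km / 0.60 m/s = 1.4e+04/0.60 = 2.333e+04 s = 0.2701 d.
First-order decay: C = 32·exp(−0.28·0.2701) = 32·0.9272 = 29.67 mg/L.

29.7 mg/L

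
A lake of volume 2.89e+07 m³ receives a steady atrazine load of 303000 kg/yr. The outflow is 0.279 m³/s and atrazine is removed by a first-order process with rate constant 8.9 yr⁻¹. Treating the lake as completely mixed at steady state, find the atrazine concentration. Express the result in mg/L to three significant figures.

1.14 mg/L

Outflow Q = 0.279 m³/s × 3.156e+07 s/yr = 8.805e+06 m³/yr.
Steady-state CSTR mass balance: W = Q·C + k·V·C, so C = W/(Q + kV).
Q + kV = 8.805e+06 + 8.9·2.89e+07 = 2.66e+08 m³/yr.
C = 303000/2.66e+08 = 0.001139 kg/m³ = 1.139 mg/L.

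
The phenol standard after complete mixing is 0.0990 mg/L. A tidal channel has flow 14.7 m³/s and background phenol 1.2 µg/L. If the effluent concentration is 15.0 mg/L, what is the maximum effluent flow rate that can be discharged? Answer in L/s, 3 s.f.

96.5 L/s

1.2 µg/L = 0.0012 mg/L.
Mass balance at complete mixing: C_std·(Q_w + Q_r) = Q_w·C_e + Q_r·C_b.
Rearranging, Q_w = Q_r·(C_std − C_b)/(C_e − C_std) = 14.7·(0.099 − 0.0012) / (15 − 0.099) = 0.09648 m³/s.
= 96.48 L/s.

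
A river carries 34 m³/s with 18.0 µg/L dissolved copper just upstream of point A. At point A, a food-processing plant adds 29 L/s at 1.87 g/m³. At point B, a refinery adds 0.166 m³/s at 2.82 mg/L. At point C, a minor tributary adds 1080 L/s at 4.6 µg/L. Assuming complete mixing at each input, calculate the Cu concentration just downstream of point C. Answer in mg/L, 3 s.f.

0.0323 mg/L

18.0 µg/L = 0.018 mg/L.
29 L/s = 0.029 m³/s.
After input A: C = (34·0.018 + 0.029·1.87) / 34.03 = 0.01958 mg/L.
After input B: C = (34.03·0.01958 + 0.166·2.82) / 34.2 = 0.03317 mg/L.
1080 L/s = 1.08 m³/s.
4.6 µg/L = 0.0046 mg/L.
After input C: C = (34.2·0.03317 + 1.08·0.0046) / 35.27 = 0.0323 mg/L.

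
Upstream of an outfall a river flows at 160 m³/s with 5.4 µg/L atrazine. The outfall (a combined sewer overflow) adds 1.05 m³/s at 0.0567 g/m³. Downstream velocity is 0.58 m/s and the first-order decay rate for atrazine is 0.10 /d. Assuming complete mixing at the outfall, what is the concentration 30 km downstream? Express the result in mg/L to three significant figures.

5.4 µg/L = 0.0054 mg/L.
After complete mixing, C₀ = (1.05·0.0567 + 160·0.0054) / 161.1 = 0.005734 mg/L.
Travel time t = 3e+04 m / 0.58 m/s = 5.172e+04 s = 0.5987 d.
C = 0.005734·exp(−0.10·0.5987) = 0.005734·0.9419 = 0.005401 mg/L.

0.00540 mg/L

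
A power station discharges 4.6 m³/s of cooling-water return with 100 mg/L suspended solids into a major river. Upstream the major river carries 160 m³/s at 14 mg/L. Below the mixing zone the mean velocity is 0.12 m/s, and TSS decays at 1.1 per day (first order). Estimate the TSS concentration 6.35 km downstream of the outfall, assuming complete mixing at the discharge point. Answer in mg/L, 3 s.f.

After complete mixing, C₀ = (4.6·100 + 160·14) / 164.6 = 16.4 mg/L.
Travel time t = 6350 m / 0.12 m/s = 5.292e+04 s = 0.6125 d.
C = 16.4·exp(−1.1·0.6125) = 16.4·0.5098 = 8.363 mg/L.

8.36 mg/L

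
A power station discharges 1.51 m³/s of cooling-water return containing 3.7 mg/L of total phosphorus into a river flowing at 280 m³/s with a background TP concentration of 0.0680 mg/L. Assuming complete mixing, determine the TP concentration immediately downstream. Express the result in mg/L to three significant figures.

0.0875 mg/L

Conservation of mass across the mixing zone: C = (1.51·3.7 + 280·0.068) / (1.51 + 280) = 24.63/281.5 = 0.08748 mg/L.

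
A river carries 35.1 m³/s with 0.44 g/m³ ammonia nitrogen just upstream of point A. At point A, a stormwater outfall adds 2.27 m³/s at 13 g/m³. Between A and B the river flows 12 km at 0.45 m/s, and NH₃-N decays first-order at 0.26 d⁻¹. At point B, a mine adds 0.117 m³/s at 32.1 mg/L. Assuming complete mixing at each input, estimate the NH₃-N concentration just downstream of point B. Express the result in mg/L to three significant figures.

After input A: C = (35.1·0.44 + 2.27·13) / 37.37 = 1.203 mg/L.
Over the 12 km reach to input B (t = 2.667e+04 s = 0.3086 d), decay gives C = 1.203·exp(−0.26·0.3086) = 1.11 mg/L.
After input B: C = (37.37·1.11 + 0.117·32.1) / 37.49 = 1.207 mg/L.

1.21 mg/L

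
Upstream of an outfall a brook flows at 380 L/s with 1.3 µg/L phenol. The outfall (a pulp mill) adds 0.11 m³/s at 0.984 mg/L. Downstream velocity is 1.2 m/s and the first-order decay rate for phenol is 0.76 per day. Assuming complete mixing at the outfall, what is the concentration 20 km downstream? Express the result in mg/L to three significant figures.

380 L/s = 0.38 m³/s.
1.3 µg/L = 0.0013 mg/L.
After complete mixing, C₀ = (0.11·0.984 + 0.38·0.0013) / 0.49 = 0.2219 mg/L.
Travel time t = 2e+04 m / 1.2 m/s = 1.667e+04 s = 0.1929 d.
C = 0.2219·exp(−0.76·0.1929) = 0.2219·0.8636 = 0.1916 mg/L.

0.192 mg/L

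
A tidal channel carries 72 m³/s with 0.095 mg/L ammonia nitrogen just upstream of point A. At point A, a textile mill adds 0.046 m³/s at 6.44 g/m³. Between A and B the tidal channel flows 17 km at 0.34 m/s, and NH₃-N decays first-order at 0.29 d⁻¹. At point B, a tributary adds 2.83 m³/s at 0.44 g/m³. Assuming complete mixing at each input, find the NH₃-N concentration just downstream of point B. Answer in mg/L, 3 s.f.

After input A: C = (72·0.095 + 0.046·6.44) / 72.05 = 0.09905 mg/L.
Over the 17 km reach to input B (t = 5e+04 s = 0.5787 d), decay gives C = 0.09905·exp(−0.29·0.5787) = 0.08375 mg/L.
After input B: C = (72.05·0.08375 + 2.83·0.44) / 74.88 = 0.09721 mg/L.

0.0972 mg/L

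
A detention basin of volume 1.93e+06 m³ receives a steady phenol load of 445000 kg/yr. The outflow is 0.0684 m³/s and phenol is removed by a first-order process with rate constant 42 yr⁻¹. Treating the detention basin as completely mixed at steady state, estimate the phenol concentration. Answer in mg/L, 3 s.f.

5.35 mg/L

Outflow Q = 0.0684 m³/s × 3.156e+07 s/yr = 2.159e+06 m³/yr.
Steady-state CSTR mass balance: W = Q·C + k·V·C, so C = W/(Q + kV).
Q + kV = 2.159e+06 + 42·1.93e+06 = 8.322e+07 m³/yr.
C = 445000/8.322e+07 = 0.005347 kg/m³ = 5.347 mg/L.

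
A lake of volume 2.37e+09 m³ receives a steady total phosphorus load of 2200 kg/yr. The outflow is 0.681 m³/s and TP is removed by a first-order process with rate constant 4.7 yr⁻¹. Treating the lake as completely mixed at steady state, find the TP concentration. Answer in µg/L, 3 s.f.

0.197 µg/L

Outflow Q = 0.681 m³/s × 3.156e+07 s/yr = 2.149e+07 m³/yr.
Steady-state CSTR mass balance: W = Q·C + k·V·C, so C = W/(Q + kV).
Q + kV = 2.149e+07 + 4.7·2.37e+09 = 1.116e+10 m³/yr.
C = 2200/1.116e+10 = 1.971e-07 kg/m³ = 0.0001971 mg/L = 0.1971 µg/L.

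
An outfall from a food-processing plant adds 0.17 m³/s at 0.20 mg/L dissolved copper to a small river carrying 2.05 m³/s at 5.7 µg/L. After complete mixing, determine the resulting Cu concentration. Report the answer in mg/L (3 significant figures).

5.7 µg/L = 0.0057 mg/L.
By mass balance at complete mixing, C = (0.17·0.2 + 2.05·0.0057) / (0.17 + 2.05) = 0.04569/2.22 = 0.02058 mg/L.

0.0206 mg/L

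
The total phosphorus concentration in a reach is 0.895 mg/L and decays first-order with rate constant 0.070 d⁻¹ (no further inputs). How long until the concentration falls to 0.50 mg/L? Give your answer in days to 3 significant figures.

t = ln(C₀/C)/k = ln(0.895/0.50)/0.070 = 0.5822/0.070 = 8.317 d.

8.32 d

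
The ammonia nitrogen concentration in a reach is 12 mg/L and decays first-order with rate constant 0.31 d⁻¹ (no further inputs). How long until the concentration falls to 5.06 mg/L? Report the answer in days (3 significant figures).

2.79 d

t = ln(C₀/C)/k = ln(12/5.06)/0.31 = 0.8635/0.31 = 2.786 d.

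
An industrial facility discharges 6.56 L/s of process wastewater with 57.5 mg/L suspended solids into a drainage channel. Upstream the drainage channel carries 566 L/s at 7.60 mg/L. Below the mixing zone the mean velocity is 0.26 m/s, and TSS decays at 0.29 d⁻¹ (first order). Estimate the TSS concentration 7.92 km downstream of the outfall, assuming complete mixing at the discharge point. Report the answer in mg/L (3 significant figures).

7.38 mg/L

6.56 L/s = 0.00656 m³/s.
566 L/s = 0.566 m³/s.
After complete mixing, C₀ = (0.00656·57.5 + 0.566·7.6) / 0.5726 = 8.172 mg/L.
Travel time t = 7920 m / 0.26 m/s = 3.046e+04 s = 0.3526 d.
C = 8.172·exp(−0.29·0.3526) = 8.172·0.9028 = 7.378 mg/L.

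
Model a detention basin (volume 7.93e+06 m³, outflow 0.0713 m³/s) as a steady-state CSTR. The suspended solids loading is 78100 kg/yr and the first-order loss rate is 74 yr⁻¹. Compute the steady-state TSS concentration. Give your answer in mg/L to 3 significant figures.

Outflow Q = 0.0713 m³/s × 3.156e+07 s/yr = 2.25e+06 m³/yr.
Steady-state CSTR mass balance: W = Q·C + k·V·C, so C = W/(Q + kV).
Q + kV = 2.25e+06 + 74·7.93e+06 = 5.891e+08 m³/yr.
C = 78100/5.891e+08 = 0.0001326 kg/m³ = 0.1326 mg/L.

0.133 mg/L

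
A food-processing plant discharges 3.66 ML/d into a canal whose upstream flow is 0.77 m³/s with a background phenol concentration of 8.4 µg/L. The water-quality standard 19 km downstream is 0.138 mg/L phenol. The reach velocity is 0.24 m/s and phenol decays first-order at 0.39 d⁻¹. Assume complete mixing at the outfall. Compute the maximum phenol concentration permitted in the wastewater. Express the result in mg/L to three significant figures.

3.66 ML/d = 0.04236 m³/s.
8.4 µg/L = 0.0084 mg/L.
Travel time to the compliance point: t = 1.9e+04/0.24 = 7.917e+04 s = 0.9163 d; decay factor exp(−0.39·0.9163) = 0.6995.
So the concentration just after mixing may be at most 0.138/0.6995 = 0.1973 mg/L.
Mass balance: 0.1973·0.8124 = 0.04236·Cₑ + 0.77·0.0084.
Cₑ = (0.1603 − 0.006468) / 0.04236 = 3.63 mg/L.

3.63 mg/L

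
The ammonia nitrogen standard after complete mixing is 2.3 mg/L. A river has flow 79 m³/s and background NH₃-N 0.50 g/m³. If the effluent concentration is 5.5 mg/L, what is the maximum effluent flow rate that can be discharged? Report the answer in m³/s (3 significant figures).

Mass balance at complete mixing: C_std·(Q_w + Q_r) = Q_w·C_e + Q_r·C_b.
Rearranging, Q_w = Q_r·(C_std − C_b)/(C_e − C_std) = 79·(2.3 − 0.5) / (5.5 − 2.3) = 44.44 m³/s.

44.4 m³/s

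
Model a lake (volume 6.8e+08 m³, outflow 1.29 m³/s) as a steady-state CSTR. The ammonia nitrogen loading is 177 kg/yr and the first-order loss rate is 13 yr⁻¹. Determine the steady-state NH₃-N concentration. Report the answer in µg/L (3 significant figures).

0.0199 µg/L

Outflow Q = 1.29 m³/s × 3.156e+07 s/yr = 4.071e+07 m³/yr.
Steady-state CSTR mass balance: W = Q·C + k·V·C, so C = W/(Q + kV).
Q + kV = 4.071e+07 + 13·6.8e+08 = 8.881e+09 m³/yr.
C = 177/8.881e+09 = 1.993e-08 kg/m³ = 1.993e-05 mg/L = 0.01993 µg/L.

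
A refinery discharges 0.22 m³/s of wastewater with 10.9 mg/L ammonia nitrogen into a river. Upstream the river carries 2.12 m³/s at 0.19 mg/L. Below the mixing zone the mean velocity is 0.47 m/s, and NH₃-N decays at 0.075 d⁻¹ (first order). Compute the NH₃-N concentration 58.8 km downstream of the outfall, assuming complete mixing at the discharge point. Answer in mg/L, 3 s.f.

1.07 mg/L

After complete mixing, C₀ = (0.22·10.9 + 2.12·0.19) / 2.34 = 1.197 mg/L.
Travel time t = 5.88e+04 m / 0.47 m/s = 1.251e+05 s = 1.448 d.
C = 1.197·exp(−0.075·1.448) = 1.197·0.8971 = 1.074 mg/L.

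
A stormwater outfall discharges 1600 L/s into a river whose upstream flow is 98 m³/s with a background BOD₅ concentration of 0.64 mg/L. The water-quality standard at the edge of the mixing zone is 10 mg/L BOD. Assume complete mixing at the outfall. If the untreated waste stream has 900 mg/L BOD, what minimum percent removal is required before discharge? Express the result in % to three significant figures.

1600 L/s = 1.6 m³/s.
Mass balance: 10·99.6 = 1.6·Cₑ + 98·0.64.
Cₑ = (996 − 62.72) / 1.6 = 583.3 mg/L.
Required removal = 1 − 583.3/900 = 35.19 %.

35.2 %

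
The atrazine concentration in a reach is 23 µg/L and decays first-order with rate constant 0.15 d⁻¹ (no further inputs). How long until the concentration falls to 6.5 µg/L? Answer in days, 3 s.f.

8.42 d

t = ln(C₀/C)/k = ln(23/6.5)/0.15 = 1.264/0.15 = 8.425 d.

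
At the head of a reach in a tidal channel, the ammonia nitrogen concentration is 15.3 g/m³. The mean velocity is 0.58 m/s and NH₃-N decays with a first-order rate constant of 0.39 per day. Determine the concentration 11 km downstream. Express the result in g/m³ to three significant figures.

14.0 g/m³

Travel time t = 11 km / 0.58 m/s = 1.1e+04/0.58 = 1.897e+04 s = 0.2195 d.
First-order decay: C = 15.3·exp(−0.39·0.2195) = 15.3·0.918 = 14.04 g/m³.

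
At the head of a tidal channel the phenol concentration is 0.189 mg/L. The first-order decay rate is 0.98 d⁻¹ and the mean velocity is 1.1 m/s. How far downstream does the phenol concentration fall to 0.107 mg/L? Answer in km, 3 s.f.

55.2 km

From C = C₀·e^(−kt), t = ln(C₀/C)/k = ln(0.189/0.107)/0.98 = 0.5689/0.98 = 0.5805 d.
Distance = v·t = 1.1 m/s × 5.016e+04 s = 5.517e+04 m = 55.17 km.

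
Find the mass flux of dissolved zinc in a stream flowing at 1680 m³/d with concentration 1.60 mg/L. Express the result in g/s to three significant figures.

0.0311 g/s

1680 m³/d = 0.01944 m³/s.
Mass flux = Q·C = 0.01944 m³/s × 1.6 g/m³ = 0.03111 g/s.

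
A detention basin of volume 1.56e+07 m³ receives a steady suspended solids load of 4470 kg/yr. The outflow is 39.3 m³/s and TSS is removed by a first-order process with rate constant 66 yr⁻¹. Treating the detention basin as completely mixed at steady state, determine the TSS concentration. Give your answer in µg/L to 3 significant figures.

1.97 µg/L

Outflow Q = 39.3 m³/s × 3.156e+07 s/yr = 1.24e+09 m³/yr.
Steady-state CSTR mass balance: W = Q·C + k·V·C, so C = W/(Q + kV).
Q + kV = 1.24e+09 + 66·1.56e+07 = 2.27e+09 m³/yr.
C = 4470/2.27e+09 = 1.969e-06 kg/m³ = 0.001969 mg/L = 1.969 µg/L.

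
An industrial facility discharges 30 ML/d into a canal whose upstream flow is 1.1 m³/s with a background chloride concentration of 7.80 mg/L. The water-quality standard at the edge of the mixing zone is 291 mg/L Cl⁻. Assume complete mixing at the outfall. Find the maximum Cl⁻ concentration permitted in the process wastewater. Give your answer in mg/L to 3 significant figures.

30 ML/d = 0.3472 m³/s.
Mass balance: 291·1.447 = 0.3472·Cₑ + 1.1·7.8.
Cₑ = (421.1 − 8.58) / 0.3472 = 1188 mg/L.

1190 mg/L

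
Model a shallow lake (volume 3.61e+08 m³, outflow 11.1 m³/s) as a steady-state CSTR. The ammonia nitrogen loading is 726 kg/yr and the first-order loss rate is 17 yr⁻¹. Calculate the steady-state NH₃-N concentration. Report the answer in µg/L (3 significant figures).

0.112 µg/L

Outflow Q = 11.1 m³/s × 3.156e+07 s/yr = 3.503e+08 m³/yr.
Steady-state CSTR mass balance: W = Q·C + k·V·C, so C = W/(Q + kV).
Q + kV = 3.503e+08 + 17·3.61e+08 = 6.487e+09 m³/yr.
C = 726/6.487e+09 = 1.119e-07 kg/m³ = 0.0001119 mg/L = 0.1119 µg/L.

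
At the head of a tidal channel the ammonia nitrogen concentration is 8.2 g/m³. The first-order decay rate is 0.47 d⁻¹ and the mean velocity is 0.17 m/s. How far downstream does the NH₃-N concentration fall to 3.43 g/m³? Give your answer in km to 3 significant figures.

From C = C₀·e^(−kt), t = ln(C₀/C)/k = ln(8.2/3.43)/0.47 = 0.8716/0.47 = 1.854 d.
Distance = v·t = 0.17 m/s × 1.602e+05 s = 2.724e+04 m = 27.24 km.

27.2 km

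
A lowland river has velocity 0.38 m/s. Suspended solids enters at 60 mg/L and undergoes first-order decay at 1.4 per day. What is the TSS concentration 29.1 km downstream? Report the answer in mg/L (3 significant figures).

17.3 mg/L

Travel time t = 29.1 km / 0.38 m/s = 2.91e+04/0.38 = 7.658e+04 s = 0.8863 d.
First-order decay: C = 60·exp(−1.4·0.8863) = 60·0.2891 = 17.35 mg/L.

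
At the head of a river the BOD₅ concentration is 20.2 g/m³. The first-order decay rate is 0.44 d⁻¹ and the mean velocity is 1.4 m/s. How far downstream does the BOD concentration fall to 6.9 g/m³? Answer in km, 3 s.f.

295 km

From C = C₀·e^(−kt), t = ln(C₀/C)/k = ln(20.2/6.9)/0.44 = 1.074/0.44 = 2.441 d.
Distance = v·t = 1.4 m/s × 2.109e+05 s = 2.953e+05 m = 295.3 km.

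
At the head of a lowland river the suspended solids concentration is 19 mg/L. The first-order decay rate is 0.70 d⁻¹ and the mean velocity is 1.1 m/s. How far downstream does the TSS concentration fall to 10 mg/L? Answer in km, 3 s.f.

From C = C₀·e^(−kt), t = ln(C₀/C)/k = ln(19/10)/0.70 = 0.6419/0.70 = 0.9169 d.
Distance = v·t = 1.1 m/s × 7.922e+04 s = 8.715e+04 m = 87.15 km.

87.1 km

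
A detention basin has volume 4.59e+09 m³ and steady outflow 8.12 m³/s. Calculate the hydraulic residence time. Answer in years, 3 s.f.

17.9 yr

Q = 8.12 m³/s × 3.156e+07 s/yr = 2.562e+08 m³/yr.
Hydraulic residence time τ = V/Q = 4.59e+09/2.562e+08 = 17.91 yr.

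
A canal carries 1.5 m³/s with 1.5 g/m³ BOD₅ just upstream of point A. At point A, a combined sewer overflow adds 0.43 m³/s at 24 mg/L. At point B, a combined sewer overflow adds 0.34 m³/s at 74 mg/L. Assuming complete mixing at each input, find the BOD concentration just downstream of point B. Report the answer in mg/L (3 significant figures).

16.6 mg/L

After input A: C = (1.5·1.5 + 0.43·24) / 1.93 = 6.513 mg/L.
After input B: C = (1.93·6.513 + 0.34·74) / 2.27 = 16.62 mg/L.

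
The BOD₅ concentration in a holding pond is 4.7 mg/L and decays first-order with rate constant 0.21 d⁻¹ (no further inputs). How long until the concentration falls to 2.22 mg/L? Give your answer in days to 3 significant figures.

t = ln(C₀/C)/k = ln(4.7/2.22)/0.21 = 0.7501/0.21 = 3.572 d.

3.57 d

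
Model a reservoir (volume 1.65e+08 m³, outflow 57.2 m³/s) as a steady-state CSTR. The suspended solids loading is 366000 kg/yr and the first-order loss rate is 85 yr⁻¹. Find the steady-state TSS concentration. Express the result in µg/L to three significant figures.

23.1 µg/L

Outflow Q = 57.2 m³/s × 3.156e+07 s/yr = 1.805e+09 m³/yr.
Steady-state CSTR mass balance: W = Q·C + k·V·C, so C = W/(Q + kV).
Q + kV = 1.805e+09 + 85·1.65e+08 = 1.583e+10 m³/yr.
C = 366000/1.583e+10 = 2.312e-05 kg/m³ = 0.02312 mg/L = 23.12 µg/L.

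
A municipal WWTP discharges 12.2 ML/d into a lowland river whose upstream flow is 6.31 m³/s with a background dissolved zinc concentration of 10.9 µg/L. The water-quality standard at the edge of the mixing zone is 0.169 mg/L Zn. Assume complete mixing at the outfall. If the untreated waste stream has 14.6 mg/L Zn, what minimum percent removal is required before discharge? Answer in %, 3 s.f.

50.5 %

12.2 ML/d = 0.1412 m³/s.
10.9 µg/L = 0.0109 mg/L.
Mass balance: 0.169·6.451 = 0.1412·Cₑ + 6.31·0.0109.
Cₑ = (1.09 − 0.06878) / 0.1412 = 7.234 mg/L.
Required removal = 1 − 7.234/14.6 = 50.45 %.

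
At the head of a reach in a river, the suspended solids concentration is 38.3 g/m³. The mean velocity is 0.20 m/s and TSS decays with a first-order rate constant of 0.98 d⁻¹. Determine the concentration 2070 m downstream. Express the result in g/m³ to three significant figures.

Travel time t = 2070 m / 0.20 m/s = 2070/0.20 = 1.035e+04 s = 0.1198 d.
First-order decay: C = 38.3·exp(−0.98·0.1198) = 38.3·0.8892 = 34.06 g/m³.

34.1 g/m³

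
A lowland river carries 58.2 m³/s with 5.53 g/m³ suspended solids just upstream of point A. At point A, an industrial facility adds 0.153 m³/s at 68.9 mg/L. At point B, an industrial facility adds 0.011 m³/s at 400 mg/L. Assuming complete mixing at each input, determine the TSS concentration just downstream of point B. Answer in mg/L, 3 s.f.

5.77 mg/L

After input A: C = (58.2·5.53 + 0.153·68.9) / 58.35 = 5.696 mg/L.
After input B: C = (58.35·5.696 + 0.011·400) / 58.36 = 5.77 mg/L.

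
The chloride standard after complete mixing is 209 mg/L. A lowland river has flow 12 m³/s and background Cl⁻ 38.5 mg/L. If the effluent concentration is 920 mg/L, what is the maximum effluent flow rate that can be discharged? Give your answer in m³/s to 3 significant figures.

Mass balance at complete mixing: C_std·(Q_w + Q_r) = Q_w·C_e + Q_r·C_b.
Rearranging, Q_w = Q_r·(C_std − C_b)/(C_e − C_std) = 12·(209 − 38.5) / (920 − 209) = 2.878 m³/s.

2.88 m³/s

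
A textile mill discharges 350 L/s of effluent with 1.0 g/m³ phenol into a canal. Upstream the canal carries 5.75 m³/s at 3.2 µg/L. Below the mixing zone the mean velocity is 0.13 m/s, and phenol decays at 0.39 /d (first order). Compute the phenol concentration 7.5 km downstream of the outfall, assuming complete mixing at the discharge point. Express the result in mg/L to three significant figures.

350 L/s = 0.35 m³/s.
3.2 µg/L = 0.0032 mg/L.
After complete mixing, C₀ = (0.35·1 + 5.75·0.0032) / 6.1 = 0.06039 mg/L.
Travel time t = 7500 m / 0.13 m/s = 5.769e+04 s = 0.6677 d.
C = 0.06039·exp(−0.39·0.6677) = 0.06039·0.7707 = 0.04655 mg/L.

0.0465 mg/L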